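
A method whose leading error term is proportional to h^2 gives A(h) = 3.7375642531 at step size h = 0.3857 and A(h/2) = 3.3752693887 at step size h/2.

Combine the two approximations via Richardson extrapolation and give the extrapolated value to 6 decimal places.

The method has order 2: 2^2 = 4.
Weighted: 13.5010775548 − 3.7375642531 = 9.7635133017
Divide by 2^2 − 1 = 3.
(4·3.3752693887 − 3.7375642531)/(4 − 1) = 3.2545044339

3.254504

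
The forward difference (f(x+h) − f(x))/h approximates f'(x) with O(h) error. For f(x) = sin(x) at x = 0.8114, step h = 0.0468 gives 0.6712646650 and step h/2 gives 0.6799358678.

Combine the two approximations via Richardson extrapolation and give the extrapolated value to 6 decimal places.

0.688607

Order 1 gives 2^r = 2 and 2^r − 1 = 1.
Numerator 2*A(h/2) − A(h) = 2*0.6799358678 − 0.6712646650 = 0.6886070706
Extrapolated: 0.6886070706 / 1 = 0.6886070706
Gap between inputs: 8.671e-03; correction applied: +0.0086712028.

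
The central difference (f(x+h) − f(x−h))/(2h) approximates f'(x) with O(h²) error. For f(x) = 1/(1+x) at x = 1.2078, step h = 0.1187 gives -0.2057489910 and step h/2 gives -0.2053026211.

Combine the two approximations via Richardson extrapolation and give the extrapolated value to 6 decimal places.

-0.205154

Leading term ∝ h^2; use weight 4 = 2^2.
4·(-0.2053026211) = -0.8212104844; subtract (-0.2057489910) → -0.6154614934
Denominator 4 − 1 = 3.
(4·(-0.2053026211) − (-0.2057489910))/(4 − 1) = -0.2051538311
Gap between inputs: 4.464e-04; correction applied: +0.0001487900.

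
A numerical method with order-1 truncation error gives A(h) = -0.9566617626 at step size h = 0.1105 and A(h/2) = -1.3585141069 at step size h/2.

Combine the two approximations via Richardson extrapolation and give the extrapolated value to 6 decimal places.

r = 1: numerator weight 2, denominator 1.
Numerator 2×A(h/2) − A(h) = 2×(-1.3585141069) − (-0.9566617626) = -1.7603664512
R = (-1.7603664512)/1 = -1.7603664512

-1.760366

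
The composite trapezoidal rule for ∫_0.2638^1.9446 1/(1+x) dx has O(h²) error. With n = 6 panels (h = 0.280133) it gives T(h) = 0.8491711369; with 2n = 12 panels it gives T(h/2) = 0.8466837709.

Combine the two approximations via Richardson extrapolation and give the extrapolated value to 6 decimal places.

0.845855

Method order is 2; weight 2^2 = 4.
2^2 × A(h/2) = 3.3867350836; minus A(h) gives 2.5375639467.
Divide by 2^2 − 1 = 3.
(4 × 0.8466837709 − 0.8491711369)/(4 − 1) = 0.8458546489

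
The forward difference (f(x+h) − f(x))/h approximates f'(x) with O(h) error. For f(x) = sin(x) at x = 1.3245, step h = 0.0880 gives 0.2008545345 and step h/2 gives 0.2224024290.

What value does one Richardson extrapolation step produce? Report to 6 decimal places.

Leading term ∝ h^1; use weight 2 = 2^1.
Numerator 2 × A(h/2) − A(h) = 2 × 0.2224024290 − 0.2008545345 = 0.2439503235
Divide by 2^1 − 1 = 1.
So the Richardson estimate is 0.2439503235.

0.243950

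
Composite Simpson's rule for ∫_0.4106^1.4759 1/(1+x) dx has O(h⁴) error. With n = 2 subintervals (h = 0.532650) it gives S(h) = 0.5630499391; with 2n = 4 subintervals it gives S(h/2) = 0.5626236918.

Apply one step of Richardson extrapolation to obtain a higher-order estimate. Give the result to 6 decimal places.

0.562595

Method order is 4; weight 2^4 = 16.
16*0.5626236918 = 9.0019790688; 9.0019790688 − 0.5630499391 = 8.4389291297
Divide by 2^4 − 1 = 15.
(16*0.5626236918 − 0.5630499391)/(16 − 1) = 0.5625952753
Correction |R − A(h/2)| = 2.842e-05; gap |A(h/2) − A(h)| = 4.262e-04.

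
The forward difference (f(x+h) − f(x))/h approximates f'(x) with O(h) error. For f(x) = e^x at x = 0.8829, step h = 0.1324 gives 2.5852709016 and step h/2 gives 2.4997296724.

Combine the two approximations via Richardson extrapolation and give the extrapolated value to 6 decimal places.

2.414188

Order 1 gives 2^r = 2 and 2^r − 1 = 1.
2×2.4997296724 = 4.9994593448; 4.9994593448 − 2.5852709016 = 2.4141884432
Divide by 2^1 − 1 = 1.
(2×2.4997296724 − 2.5852709016)/(2 − 1) = 2.4141884432
Correction |R − A(h/2)| = 8.554e-02; gap |A(h/2) − A(h)| = 8.554e-02.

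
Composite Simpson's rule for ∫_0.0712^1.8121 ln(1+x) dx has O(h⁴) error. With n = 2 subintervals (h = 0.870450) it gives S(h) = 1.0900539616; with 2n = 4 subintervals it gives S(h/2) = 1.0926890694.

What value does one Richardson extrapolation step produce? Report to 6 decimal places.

r = 4, so 2^r = 16.
Numerator 16*A(h/2) − A(h) = 16*1.0926890694 − 1.0900539616 = 16.3929711488
(16*1.0926890694 − 1.0900539616)/(16 − 1) = 1.0928647433
Gap between inputs: 2.635e-03; correction applied: +0.0001756739.

1.092865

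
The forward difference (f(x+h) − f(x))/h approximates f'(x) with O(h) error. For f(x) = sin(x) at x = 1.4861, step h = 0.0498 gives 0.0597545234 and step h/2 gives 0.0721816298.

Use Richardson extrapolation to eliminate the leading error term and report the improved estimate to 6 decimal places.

Leading term ∝ h^1; use weight 2 = 2^1.
A(h/2) − A(h) = 0.0721816298 − 0.0597545234 = 0.0124271064
Divide by 2^1 − 1 = 1: 0.0124271064/1 = 0.0124271064
R = 0.0721816298 + 0.0124271064 = 0.0846087362

0.084609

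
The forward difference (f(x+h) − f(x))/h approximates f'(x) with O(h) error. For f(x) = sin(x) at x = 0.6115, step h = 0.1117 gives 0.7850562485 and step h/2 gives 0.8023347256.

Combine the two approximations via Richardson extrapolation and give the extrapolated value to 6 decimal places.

0.819613

Leading term ∝ h^1; use weight 2 = 2^1.
2·0.8023347256 − 0.7850562485 = 0.8196132027
0.8196132027 ÷ 1 = 0.8196132027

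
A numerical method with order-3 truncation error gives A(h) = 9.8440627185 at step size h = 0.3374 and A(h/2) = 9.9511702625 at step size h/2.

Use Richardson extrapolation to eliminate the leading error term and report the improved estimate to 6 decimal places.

9.966471

Leading term ∝ h^3; use weight 8 = 2^3.
8×9.9511702625 = 79.6093621000; subtract 9.8440627185 → 69.7652993815
Extrapolated: 69.7652993815 / 7 = 9.9664713402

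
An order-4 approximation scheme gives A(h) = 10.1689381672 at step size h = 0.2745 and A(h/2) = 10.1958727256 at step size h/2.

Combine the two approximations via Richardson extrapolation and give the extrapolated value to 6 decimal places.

10.197668

Leading term ∝ h^4; use weight 16 = 2^4.
A(h/2) − A(h) = 10.1958727256 − 10.1689381672 = 0.0269345584
Correction (A(h/2) − A(h))/(16 − 1) = 0.0269345584/15 = 0.0017956372
R = A(h/2) + (A(h/2) − A(h))/15 = 10.1958727256 + 0.0017956372 = 10.1976683628
Shift from A(h/2): +0.0017956372.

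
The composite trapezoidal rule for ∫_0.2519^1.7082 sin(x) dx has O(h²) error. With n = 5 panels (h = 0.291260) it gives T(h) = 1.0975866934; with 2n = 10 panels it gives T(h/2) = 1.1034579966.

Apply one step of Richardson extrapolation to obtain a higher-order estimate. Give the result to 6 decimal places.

1.105415

r = 2: numerator weight 4, denominator 3.
4·1.1034579966 − 1.0975866934 = 3.3162452930
R = 3.3162452930/3 = 1.1054150977
Shift from A(h/2): +0.0019571011.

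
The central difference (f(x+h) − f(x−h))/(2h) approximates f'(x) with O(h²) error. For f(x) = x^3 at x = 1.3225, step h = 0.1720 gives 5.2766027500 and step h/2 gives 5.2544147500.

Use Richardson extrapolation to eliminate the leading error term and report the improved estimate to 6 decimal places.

With r = 2 the leading error scales as h^2, so the weight is 2^2 = 4.
4 × 5.2544147500 = 21.0176590000; 21.0176590000 − 5.2766027500 = 15.7410562500
(4 × 5.2544147500 − 5.2766027500)/(4 − 1) = 5.2470187500
Correction |R − A(h/2)| = 7.396e-03; gap |A(h/2) − A(h)| = 2.219e-02.

5.247019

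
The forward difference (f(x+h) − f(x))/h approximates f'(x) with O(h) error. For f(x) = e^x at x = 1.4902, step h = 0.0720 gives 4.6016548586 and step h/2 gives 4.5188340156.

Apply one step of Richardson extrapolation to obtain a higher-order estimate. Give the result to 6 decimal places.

4.436013

r = 1, so 2^r = 2.
2^1·A(h/2) = 9.0376680312; minus A(h) gives 4.4360131726.
Extrapolated: 4.4360131726 / 1 = 4.4360131726
Correction |R − A(h/2)| = 8.282e-02; gap |A(h/2) − A(h)| = 8.282e-02.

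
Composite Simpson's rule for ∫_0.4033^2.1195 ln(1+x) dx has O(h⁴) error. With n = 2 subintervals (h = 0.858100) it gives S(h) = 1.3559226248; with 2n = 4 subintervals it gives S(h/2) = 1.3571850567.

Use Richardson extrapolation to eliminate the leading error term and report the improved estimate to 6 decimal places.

Error is O(h^4); halving h shrinks it by 2^4 = 16.
Weighted: 21.7149609072 − 1.3559226248 = 20.3590382824
Extrapolated: 20.3590382824 / 15 = 1.3572692188

1.357269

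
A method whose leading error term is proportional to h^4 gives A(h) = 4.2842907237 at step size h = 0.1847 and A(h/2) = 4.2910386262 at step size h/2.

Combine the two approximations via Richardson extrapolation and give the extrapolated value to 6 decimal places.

4.291488

Method order is 4; weight 2^4 = 16.
Weighted: 68.6566180192 − 4.2842907237 = 64.3723272955
Divide by 2^4 − 1 = 15.
(16 × 4.2910386262 − 4.2842907237)/(16 − 1) = 4.2914884864
Gap between inputs: 6.748e-03; correction applied: +0.0004498602.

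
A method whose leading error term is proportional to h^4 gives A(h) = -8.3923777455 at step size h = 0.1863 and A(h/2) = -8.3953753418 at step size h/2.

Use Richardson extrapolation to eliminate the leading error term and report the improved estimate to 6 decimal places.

-8.395575

The method has order 4: 2^4 = 16.
16*(-8.3953753418) = -134.3260054688; subtract (-8.3923777455) → -125.9336277233
Divide by 2^4 − 1 = 15.
(16*(-8.3953753418) − (-8.3923777455))/(16 − 1) = -8.3955751816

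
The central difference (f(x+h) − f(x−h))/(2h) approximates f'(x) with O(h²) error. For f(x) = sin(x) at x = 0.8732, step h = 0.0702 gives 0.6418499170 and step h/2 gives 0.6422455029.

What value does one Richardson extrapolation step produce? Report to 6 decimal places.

Order 2 gives 2^r = 4 and 2^r − 1 = 3.
Numerator 4×A(h/2) − A(h) = 4×0.6422455029 − 0.6418499170 = 1.9271320946
Denominator 4 − 1 = 3.
Extrapolated: 1.9271320946 / 3 = 0.6423773649
Gap between inputs: 3.956e-04; correction applied: +0.0001318620.

0.642377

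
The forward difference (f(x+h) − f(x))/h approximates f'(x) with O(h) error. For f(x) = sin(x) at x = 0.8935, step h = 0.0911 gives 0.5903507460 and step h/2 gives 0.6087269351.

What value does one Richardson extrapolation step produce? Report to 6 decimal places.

r = 1: numerator weight 2, denominator 1.
Numerator 2×A(h/2) − A(h) = 2×0.6087269351 − 0.5903507460 = 0.6271031242
(2×0.6087269351 − 0.5903507460)/(2 − 1) = 0.6271031242

0.627103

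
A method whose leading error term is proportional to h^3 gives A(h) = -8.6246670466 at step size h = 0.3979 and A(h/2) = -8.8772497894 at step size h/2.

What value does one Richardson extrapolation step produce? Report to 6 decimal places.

The method has order 3: 2^3 = 8.
Top: 8(-8.8772497894) − (-8.6246670466) = -62.3933312686
Extrapolated: (-62.3933312686) / 7 = -8.9133330384
Shift from A(h/2): −0.0360832490.

-8.913333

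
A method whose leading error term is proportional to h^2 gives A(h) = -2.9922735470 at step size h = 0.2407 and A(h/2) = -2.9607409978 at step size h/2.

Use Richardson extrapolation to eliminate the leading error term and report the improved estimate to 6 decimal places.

r = 2, so 2^r = 4.
4·(-2.9607409978) = -11.8429639912; (-11.8429639912) − (-2.9922735470) = -8.8506904442
Divide by 2^2 − 1 = 3.
Extrapolated: (-8.8506904442) / 3 = -2.9502301481

-2.950230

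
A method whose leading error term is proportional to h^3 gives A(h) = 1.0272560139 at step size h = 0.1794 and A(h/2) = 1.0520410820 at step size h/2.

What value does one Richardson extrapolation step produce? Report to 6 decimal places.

The method has order 3: 2^3 = 8.
2^3×A(h/2) = 8.4163286560; minus A(h) gives 7.3890726421.
R = 7.3890726421/7 = 1.0555818060
Gap between inputs: 2.479e-02; correction applied: +0.0035407240.

1.055582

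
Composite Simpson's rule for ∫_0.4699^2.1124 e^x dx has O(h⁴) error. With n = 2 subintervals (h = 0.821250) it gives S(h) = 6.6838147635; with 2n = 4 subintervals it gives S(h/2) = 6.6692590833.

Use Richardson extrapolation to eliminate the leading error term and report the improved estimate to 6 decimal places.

Leading term ∝ h^4; use weight 16 = 2^4.
16×6.6692590833 − 6.6838147635 = 100.0243305693
Divide by 2^4 − 1 = 15.
Result: 6.6682887046
Shift from A(h/2): −0.0009703787.

6.668289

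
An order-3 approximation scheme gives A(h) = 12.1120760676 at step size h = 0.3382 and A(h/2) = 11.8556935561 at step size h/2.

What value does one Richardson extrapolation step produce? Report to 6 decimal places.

r = 3, so 2^r = 8.
2^3·A(h/2) = 94.8455484488; minus A(h) gives 82.7334723812.
R = 82.7334723812/7 = 11.8190674830

11.819067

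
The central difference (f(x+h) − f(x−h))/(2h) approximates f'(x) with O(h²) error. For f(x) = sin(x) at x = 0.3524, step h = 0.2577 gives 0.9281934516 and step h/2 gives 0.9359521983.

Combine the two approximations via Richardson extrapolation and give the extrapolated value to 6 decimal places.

0.938538

r = 2: numerator weight 4, denominator 3.
Numerator 4 × A(h/2) − A(h) = 4 × 0.9359521983 − 0.9281934516 = 2.8156153416
Denominator 4 − 1 = 3.
(4 × 0.9359521983 − 0.9281934516)/(4 − 1) = 0.9385384472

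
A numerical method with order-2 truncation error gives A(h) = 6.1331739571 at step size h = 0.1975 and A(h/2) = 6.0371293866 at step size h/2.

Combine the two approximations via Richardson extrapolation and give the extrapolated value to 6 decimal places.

6.005115

Error is O(h^2); halving h shrinks it by 2^2 = 4.
Numerator 4×A(h/2) − A(h) = 4×6.0371293866 − 6.1331739571 = 18.0153435893
Denominator 4 − 1 = 3.
R = 18.0153435893/3 = 6.0051145298
Correction |R − A(h/2)| = 3.201e-02; gap |A(h/2) − A(h)| = 9.604e-02.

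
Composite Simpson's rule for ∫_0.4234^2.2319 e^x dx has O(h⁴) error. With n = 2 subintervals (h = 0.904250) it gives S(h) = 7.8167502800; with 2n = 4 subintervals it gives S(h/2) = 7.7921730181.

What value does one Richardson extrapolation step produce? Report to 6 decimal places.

r = 4: numerator weight 16, denominator 15.
Difference of the inputs: 7.7921730181 − 7.8167502800 = -0.0245772619
Correction (A(h/2) − A(h))/(16 − 1) = (-0.0245772619)/15 = -0.0016384841
R = A(h/2) + (A(h/2) − A(h))/15 = 7.7921730181 − 0.0016384841 = 7.7905345340
Shift from A(h/2): −0.0016384841.

7.790535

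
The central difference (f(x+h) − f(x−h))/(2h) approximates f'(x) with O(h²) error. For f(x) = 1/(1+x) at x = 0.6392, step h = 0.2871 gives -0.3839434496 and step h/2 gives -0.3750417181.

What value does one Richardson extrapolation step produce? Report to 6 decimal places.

r = 2, so 2^r = 4.
2^2*A(h/2) = -1.5001668724; minus A(h) gives -1.1162234228.
Divide by 2^2 − 1 = 3.
So the Richardson estimate is -0.3720744743.
Gap between inputs: 8.902e-03; correction applied: +0.0029672438.

-0.372074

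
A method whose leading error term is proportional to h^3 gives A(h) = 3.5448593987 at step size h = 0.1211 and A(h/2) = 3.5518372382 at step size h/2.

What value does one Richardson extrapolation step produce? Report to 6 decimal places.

3.552834

r = 3: numerator weight 8, denominator 7.
Numerator 8×A(h/2) − A(h) = 8×3.5518372382 − 3.5448593987 = 24.8698385069
R = 24.8698385069/7 = 3.5528340724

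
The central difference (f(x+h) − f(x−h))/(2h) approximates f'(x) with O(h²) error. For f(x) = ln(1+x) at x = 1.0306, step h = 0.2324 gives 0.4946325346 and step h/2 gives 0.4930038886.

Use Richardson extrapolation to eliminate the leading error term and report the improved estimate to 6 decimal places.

0.492461

Leading term ∝ h^2; use weight 4 = 2^2.
4*0.4930038886 − 0.4946325346 = 1.4773830198
Divide by 2^2 − 1 = 3.
Result: 0.4924610066
Gap between inputs: 1.629e-03; correction applied: −0.0005428820.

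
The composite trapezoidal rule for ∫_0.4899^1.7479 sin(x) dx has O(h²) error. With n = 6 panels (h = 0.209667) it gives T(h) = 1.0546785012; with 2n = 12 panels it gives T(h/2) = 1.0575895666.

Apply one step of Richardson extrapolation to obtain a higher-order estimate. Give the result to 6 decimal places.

With r = 2 the leading error scales as h^2, so the weight is 2^2 = 4.
Numerator 4 × A(h/2) − A(h) = 4 × 1.0575895666 − 1.0546785012 = 3.1756797652
Denominator 4 − 1 = 3.
Extrapolated: 3.1756797652 / 3 = 1.0585599217
Shift from A(h/2): +0.0009703551.

1.058560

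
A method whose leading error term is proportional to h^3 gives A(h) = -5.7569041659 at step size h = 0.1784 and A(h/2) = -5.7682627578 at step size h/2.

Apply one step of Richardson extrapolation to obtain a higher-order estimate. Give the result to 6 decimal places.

-5.769885

Error is O(h^3); halving h shrinks it by 2^3 = 8.
Weighted: (-46.1461020624) − (-5.7569041659) = -40.3891978965
Divide by 2^3 − 1 = 7.
So the Richardson estimate is -5.7698854138.
Shift from A(h/2): −0.0016226560.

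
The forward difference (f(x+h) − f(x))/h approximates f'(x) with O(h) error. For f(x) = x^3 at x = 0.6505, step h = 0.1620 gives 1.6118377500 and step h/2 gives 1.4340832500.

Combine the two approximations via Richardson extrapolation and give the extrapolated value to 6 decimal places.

Error is O(h^1); halving h shrinks it by 2^1 = 2.
Top: 2(1.4340832500) − (1.6118377500) = 1.2563287500
R = 1.2563287500/1 = 1.2563287500
Gap between inputs: 1.778e-01; correction applied: −0.1777545000.

1.256329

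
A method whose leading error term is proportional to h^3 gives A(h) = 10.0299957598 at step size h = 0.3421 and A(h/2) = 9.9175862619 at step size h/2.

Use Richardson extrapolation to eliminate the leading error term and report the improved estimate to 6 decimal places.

r = 3: numerator weight 8, denominator 7.
8×9.9175862619 = 79.3406900952; subtract 10.0299957598 → 69.3106943354
69.3106943354 ÷ 7 = 9.9015277622
Shift from A(h/2): −0.0160584997.

9.901528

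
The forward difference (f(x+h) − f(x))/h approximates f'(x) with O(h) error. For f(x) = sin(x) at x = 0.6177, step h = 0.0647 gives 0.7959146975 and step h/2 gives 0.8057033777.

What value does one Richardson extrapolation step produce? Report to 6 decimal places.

0.815492

Method order is 1; weight 2^1 = 2.
Difference of the inputs: 0.8057033777 − 0.7959146975 = 0.0097886802
Divide by 2^1 − 1 = 1: 0.0097886802/1 = 0.0097886802
R = 0.8057033777 + 0.0097886802 = 0.8154920579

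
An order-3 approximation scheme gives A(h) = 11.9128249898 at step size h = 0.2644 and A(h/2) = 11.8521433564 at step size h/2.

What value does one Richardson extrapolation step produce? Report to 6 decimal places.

11.843475

r = 3: numerator weight 8, denominator 7.
2^3·A(h/2) = 94.8171468512; minus A(h) gives 82.9043218614.
Divide by 2^3 − 1 = 7.
Result: 11.8434745516
Gap between inputs: 6.068e-02; correction applied: −0.0086688048.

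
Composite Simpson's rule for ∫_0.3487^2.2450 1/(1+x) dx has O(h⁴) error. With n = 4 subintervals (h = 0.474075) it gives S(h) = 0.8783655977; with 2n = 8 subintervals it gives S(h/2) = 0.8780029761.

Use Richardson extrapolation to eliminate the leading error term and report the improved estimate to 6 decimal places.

0.877979

Leading term ∝ h^4; use weight 16 = 2^4.
Top: 16(0.8780029761) − (0.8783655977) = 13.1696820199
(16 × 0.8780029761 − 0.8783655977)/(16 − 1) = 0.8779788013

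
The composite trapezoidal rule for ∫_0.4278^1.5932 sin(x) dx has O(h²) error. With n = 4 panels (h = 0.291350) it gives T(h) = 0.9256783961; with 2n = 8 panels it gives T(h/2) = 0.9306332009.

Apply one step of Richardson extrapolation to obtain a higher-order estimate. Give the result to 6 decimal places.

0.932285

With r = 2 the leading error scales as h^2, so the weight is 2^2 = 4.
A(h/2) − A(h) = 0.9306332009 − 0.9256783961 = 0.0049548048
Correction (A(h/2) − A(h))/(4 − 1) = 0.0049548048/3 = 0.0016516016
R = A(h/2) + (A(h/2) − A(h))/3 = 0.9306332009 + 0.0016516016 = 0.9322848025
Shift from A(h/2): +0.0016516016.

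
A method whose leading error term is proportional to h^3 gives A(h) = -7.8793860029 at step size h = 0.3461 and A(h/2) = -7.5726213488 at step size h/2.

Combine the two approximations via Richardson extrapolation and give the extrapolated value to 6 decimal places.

-7.528798

r = 3: numerator weight 8, denominator 7.
Difference of the inputs: -7.5726213488 − (-7.8793860029) = 0.3067646541
Divide by 2^3 − 1 = 7: 0.3067646541/7 = 0.0438235220
R = -7.5726213488 + 0.0438235220 = -7.5287978268
Gap between inputs: 3.068e-01; correction applied: +0.0438235220.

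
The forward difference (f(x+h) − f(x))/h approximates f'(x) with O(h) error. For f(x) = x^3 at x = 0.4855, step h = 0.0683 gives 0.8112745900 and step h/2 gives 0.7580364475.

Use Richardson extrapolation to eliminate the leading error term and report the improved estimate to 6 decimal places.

The method has order 1: 2^1 = 2.
2*0.7580364475 − 0.8112745900 = 0.7047983050
Denominator 2 − 1 = 1.
0.7047983050 ÷ 1 = 0.7047983050

0.704798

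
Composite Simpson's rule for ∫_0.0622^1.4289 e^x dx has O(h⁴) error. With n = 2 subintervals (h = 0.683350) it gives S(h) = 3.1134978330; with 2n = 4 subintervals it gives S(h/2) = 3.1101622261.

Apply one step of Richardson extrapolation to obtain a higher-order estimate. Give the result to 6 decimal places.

3.109940

Order 4 gives 2^r = 16 and 2^r − 1 = 15.
16 × 3.1101622261 = 49.7625956176; subtract 3.1134978330 → 46.6490977846
46.6490977846 ÷ 15 = 3.1099398523
Gap between inputs: 3.336e-03; correction applied: −0.0002223738.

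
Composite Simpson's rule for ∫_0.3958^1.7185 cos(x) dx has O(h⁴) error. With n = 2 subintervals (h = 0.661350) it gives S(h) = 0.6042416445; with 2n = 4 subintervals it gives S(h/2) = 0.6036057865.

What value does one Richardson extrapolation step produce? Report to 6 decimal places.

Order 4 gives 2^r = 16 and 2^r − 1 = 15.
16×0.6036057865 − 0.6042416445 = 9.0534509395
R = 9.0534509395/15 = 0.6035633960

0.603563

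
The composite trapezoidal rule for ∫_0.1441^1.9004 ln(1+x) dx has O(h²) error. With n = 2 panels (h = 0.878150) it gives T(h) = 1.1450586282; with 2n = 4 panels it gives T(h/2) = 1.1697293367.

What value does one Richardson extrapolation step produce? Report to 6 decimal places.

1.177953

Method order is 2; weight 2^2 = 4.
A(h/2) − A(h) = 1.1697293367 − 1.1450586282 = 0.0246707085
Correction (A(h/2) − A(h))/(4 − 1) = 0.0246707085/3 = 0.0082235695
R = 1.1697293367 + 0.0082235695 = 1.1779529062
Shift from A(h/2): +0.0082235695.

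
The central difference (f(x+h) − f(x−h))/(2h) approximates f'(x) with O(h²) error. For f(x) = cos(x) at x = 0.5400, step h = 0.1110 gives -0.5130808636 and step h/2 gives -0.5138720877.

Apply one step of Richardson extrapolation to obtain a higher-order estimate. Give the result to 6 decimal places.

r = 2: numerator weight 4, denominator 3.
Numerator 4·A(h/2) − A(h) = 4·(-0.5138720877) − (-0.5130808636) = -1.5424074872
Denominator 4 − 1 = 3.
So the Richardson estimate is -0.5141358291.
Shift from A(h/2): −0.0002637414.

-0.514136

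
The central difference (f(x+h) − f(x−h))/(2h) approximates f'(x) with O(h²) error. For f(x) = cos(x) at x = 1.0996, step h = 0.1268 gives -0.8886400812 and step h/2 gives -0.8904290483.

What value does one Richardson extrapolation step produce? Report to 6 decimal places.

-0.891025

Error is O(h^2); halving h shrinks it by 2^2 = 4.
4·(-0.8904290483) = -3.5617161932; (-3.5617161932) − (-0.8886400812) = -2.6730761120
Divide by 2^2 − 1 = 3.
R = (-2.6730761120)/3 = -0.8910253707
Shift from A(h/2): −0.0005963224.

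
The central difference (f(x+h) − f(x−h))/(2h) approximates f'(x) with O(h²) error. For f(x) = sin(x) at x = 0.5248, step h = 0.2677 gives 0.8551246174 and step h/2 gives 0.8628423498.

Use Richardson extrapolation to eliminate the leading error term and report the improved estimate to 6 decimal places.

r = 2: numerator weight 4, denominator 3.
4 × 0.8628423498 = 3.4513693992; 3.4513693992 − 0.8551246174 = 2.5962447818
Divide by 2^2 − 1 = 3.
So the Richardson estimate is 0.8654149273.

0.865415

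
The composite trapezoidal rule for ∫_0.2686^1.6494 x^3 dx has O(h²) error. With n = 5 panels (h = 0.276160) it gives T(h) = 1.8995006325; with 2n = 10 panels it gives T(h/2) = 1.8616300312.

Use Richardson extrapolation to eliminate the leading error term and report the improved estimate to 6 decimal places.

1.849006

The method has order 2: 2^2 = 4.
Weighted: 7.4465201248 − 1.8995006325 = 5.5470194923
Extrapolated: 5.5470194923 / 3 = 1.8490064974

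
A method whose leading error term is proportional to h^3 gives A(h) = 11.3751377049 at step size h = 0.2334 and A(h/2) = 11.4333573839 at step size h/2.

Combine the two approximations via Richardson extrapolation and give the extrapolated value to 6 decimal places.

11.441674

Method order is 3; weight 2^3 = 8.
8×11.4333573839 − 11.3751377049 = 80.0917213663
Denominator 8 − 1 = 7.
R = 80.0917213663/7 = 11.4416744809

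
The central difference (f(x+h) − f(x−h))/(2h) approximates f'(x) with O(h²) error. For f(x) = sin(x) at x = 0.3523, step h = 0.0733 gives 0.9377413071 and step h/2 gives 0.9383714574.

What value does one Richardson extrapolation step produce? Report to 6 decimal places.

0.938582

Method order is 2; weight 2^2 = 4.
Top: 4(0.9383714574) − (0.9377413071) = 2.8157445225
R = 2.8157445225/3 = 0.9385815075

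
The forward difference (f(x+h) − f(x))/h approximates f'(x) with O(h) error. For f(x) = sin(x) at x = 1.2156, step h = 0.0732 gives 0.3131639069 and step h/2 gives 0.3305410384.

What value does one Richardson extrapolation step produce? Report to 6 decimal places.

The method has order 1: 2^1 = 2.
2^1·A(h/2) = 0.6610820768; minus A(h) gives 0.3479181699.
R = 0.3479181699/1 = 0.3479181699

0.347918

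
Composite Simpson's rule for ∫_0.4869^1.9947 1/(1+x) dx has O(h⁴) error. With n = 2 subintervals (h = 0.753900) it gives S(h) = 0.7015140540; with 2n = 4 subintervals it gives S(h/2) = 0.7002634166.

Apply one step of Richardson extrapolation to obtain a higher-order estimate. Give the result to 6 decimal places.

Method order is 4; weight 2^4 = 16.
Difference of the inputs: 0.7002634166 − 0.7015140540 = -0.0012506374
Correction (A(h/2) − A(h))/(16 − 1) = (-0.0012506374)/15 = -0.0000833758
R = A(h/2) + (A(h/2) − A(h))/15 = 0.7002634166 − 0.0000833758 = 0.7001800408

0.700180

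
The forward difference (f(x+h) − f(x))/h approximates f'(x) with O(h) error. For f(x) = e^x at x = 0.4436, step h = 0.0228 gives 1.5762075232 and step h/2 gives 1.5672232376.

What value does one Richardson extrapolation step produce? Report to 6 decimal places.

r = 1, so 2^r = 2.
Top: 2(1.5672232376) − (1.5762075232) = 1.5582389520
(2 × 1.5672232376 − 1.5762075232)/(2 − 1) = 1.5582389520
Correction |R − A(h/2)| = 8.984e-03; gap |A(h/2) − A(h)| = 8.984e-03.

1.558239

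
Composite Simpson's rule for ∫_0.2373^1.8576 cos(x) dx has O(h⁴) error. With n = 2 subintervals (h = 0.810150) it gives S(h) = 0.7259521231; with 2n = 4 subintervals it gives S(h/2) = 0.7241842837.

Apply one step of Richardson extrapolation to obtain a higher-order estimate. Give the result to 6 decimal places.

r = 4, so 2^r = 16.
Top: 16(0.7241842837) − (0.7259521231) = 10.8609964161
Divide by 2^4 − 1 = 15.
R = 10.8609964161/15 = 0.7240664277

0.724066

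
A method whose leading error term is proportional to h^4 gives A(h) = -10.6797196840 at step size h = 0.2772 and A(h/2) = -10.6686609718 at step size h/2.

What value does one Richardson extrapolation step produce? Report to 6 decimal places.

With r = 4 the leading error scales as h^4, so the weight is 2^4 = 16.
2^4×A(h/2) = -170.6985755488; minus A(h) gives -160.0188558648.
Denominator 16 − 1 = 15.
(-160.0188558648) ÷ 15 = -10.6679237243

-10.667924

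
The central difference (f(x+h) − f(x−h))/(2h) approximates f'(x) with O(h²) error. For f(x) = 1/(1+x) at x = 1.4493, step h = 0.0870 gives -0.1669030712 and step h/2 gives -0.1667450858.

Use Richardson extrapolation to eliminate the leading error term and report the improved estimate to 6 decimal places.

-0.166692

Leading term ∝ h^2; use weight 4 = 2^2.
2^2·A(h/2) = -0.6669803432; minus A(h) gives -0.5000772720.
R = (-0.5000772720)/3 = -0.1666924240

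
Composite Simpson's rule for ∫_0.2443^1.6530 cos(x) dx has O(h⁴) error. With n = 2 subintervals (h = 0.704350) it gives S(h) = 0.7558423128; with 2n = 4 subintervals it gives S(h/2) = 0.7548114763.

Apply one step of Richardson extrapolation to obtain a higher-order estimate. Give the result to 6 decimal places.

0.754743

Error is O(h^4); halving h shrinks it by 2^4 = 16.
Numerator 16·A(h/2) − A(h) = 16·0.7548114763 − 0.7558423128 = 11.3211413080
Extrapolated: 11.3211413080 / 15 = 0.7547427539
Correction |R − A(h/2)| = 6.872e-05; gap |A(h/2) − A(h)| = 1.031e-03.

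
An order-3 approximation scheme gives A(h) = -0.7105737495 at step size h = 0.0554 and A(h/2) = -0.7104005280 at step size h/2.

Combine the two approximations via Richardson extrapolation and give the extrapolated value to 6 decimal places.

-0.710376

r = 3, so 2^r = 8.
2^3×A(h/2) = -5.6832042240; minus A(h) gives -4.9726304745.
R = (-4.9726304745)/7 = -0.7103757821
Gap between inputs: 1.732e-04; correction applied: +0.0000247459.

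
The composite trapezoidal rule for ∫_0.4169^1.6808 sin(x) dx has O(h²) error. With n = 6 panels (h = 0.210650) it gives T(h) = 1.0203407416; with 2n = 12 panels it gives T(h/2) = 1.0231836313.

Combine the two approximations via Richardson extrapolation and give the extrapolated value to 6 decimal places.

With r = 2 the leading error scales as h^2, so the weight is 2^2 = 4.
4*1.0231836313 = 4.0927345252; subtract 1.0203407416 → 3.0723937836
(4*1.0231836313 − 1.0203407416)/(4 − 1) = 1.0241312612

1.024131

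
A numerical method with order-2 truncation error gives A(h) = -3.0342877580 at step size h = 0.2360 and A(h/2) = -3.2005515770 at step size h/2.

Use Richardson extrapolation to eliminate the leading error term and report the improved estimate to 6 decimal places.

Method order is 2; weight 2^2 = 4.
4×(-3.2005515770) − (-3.0342877580) = -9.7679185500
Extrapolated: (-9.7679185500) / 3 = -3.2559728500

-3.255973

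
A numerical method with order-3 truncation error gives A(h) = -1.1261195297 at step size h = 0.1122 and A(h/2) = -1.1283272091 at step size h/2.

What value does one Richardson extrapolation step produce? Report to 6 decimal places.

Leading term ∝ h^3; use weight 8 = 2^3.
8 × (-1.1283272091) = -9.0266176728; (-9.0266176728) − (-1.1261195297) = -7.9004981431
R = (-7.9004981431)/7 = -1.1286425919
Shift from A(h/2): −0.0003153828.

-1.128643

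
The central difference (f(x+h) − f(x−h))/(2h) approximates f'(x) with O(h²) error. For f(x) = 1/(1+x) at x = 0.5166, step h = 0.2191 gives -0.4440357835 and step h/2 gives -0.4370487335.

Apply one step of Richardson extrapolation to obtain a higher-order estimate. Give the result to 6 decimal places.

-0.434720

r = 2: numerator weight 4, denominator 3.
Top: 4(-0.4370487335) − (-0.4440357835) = -1.3041591505
Denominator 4 − 1 = 3.
R = (-1.3041591505)/3 = -0.4347197168
Gap between inputs: 6.987e-03; correction applied: +0.0023290167.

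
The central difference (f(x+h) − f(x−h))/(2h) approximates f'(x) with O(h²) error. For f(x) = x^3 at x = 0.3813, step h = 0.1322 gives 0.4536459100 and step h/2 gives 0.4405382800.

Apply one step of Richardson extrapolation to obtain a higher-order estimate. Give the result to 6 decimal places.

The method has order 2: 2^2 = 4.
4 × 0.4405382800 − 0.4536459100 = 1.3085072100
(4 × 0.4405382800 − 0.4536459100)/(4 − 1) = 0.4361690700

0.436169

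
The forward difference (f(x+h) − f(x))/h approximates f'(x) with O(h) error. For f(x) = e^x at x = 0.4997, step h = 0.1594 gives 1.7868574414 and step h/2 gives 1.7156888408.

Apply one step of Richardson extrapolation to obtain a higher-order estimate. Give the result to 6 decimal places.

1.644520

Error is O(h^1); halving h shrinks it by 2^1 = 2.
A(h/2) − A(h) = 1.7156888408 − 1.7868574414 = -0.0711686006
Correction (A(h/2) − A(h))/(2 − 1) = (-0.0711686006)/1 = -0.0711686006
R = 1.7156888408 − 0.0711686006 = 1.6445202402
Gap between inputs: 7.117e-02; correction applied: −0.0711686006.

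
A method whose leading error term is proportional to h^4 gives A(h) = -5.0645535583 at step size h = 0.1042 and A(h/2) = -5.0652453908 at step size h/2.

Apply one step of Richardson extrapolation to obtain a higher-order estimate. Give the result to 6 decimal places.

-5.065292

Error is O(h^4); halving h shrinks it by 2^4 = 16.
16·(-5.0652453908) = -81.0439262528; subtract (-5.0645535583) → -75.9793726945
Denominator 16 − 1 = 15.
(-75.9793726945) ÷ 15 = -5.0652915130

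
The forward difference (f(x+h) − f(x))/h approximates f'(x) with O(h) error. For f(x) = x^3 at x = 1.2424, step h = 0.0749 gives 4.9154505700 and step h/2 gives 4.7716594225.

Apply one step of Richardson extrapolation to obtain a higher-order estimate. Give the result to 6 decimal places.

4.627868

r = 1, so 2^r = 2.
2 × 4.7716594225 = 9.5433188450; subtract 4.9154505700 → 4.6278682750
Divide by 2^1 − 1 = 1.
Result: 4.6278682750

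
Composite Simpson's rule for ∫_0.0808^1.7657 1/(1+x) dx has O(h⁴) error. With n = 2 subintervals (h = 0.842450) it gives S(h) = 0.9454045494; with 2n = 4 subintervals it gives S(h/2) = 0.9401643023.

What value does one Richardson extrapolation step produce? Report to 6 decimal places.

0.939815

Order 4 gives 2^r = 16 and 2^r − 1 = 15.
16 × 0.9401643023 = 15.0426288368; subtract 0.9454045494 → 14.0972242874
Divide by 2^4 − 1 = 15.
Result: 0.9398149525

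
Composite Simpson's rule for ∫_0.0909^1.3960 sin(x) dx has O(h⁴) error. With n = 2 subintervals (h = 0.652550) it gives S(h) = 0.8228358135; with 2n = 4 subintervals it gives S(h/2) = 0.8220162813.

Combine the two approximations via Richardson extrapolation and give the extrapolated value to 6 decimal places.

Method order is 4; weight 2^4 = 16.
16 × 0.8220162813 = 13.1522605008; 13.1522605008 − 0.8228358135 = 12.3294246873
Denominator 16 − 1 = 15.
(16 × 0.8220162813 − 0.8228358135)/(16 − 1) = 0.8219616458

0.821962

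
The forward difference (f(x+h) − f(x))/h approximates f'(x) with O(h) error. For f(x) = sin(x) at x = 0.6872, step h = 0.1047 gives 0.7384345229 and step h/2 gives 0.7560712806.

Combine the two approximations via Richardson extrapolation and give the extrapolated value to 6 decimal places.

r = 1: numerator weight 2, denominator 1.
2 × 0.7560712806 = 1.5121425612; subtract 0.7384345229 → 0.7737080383
Denominator 2 − 1 = 1.
So the Richardson estimate is 0.7737080383.
Gap between inputs: 1.764e-02; correction applied: +0.0176367577.

0.773708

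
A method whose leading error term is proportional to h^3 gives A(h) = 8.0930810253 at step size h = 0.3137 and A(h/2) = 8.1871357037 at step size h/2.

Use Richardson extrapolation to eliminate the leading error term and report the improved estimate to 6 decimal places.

8.200572

Order 3 gives 2^r = 8 and 2^r − 1 = 7.
2^3×A(h/2) = 65.4970856296; minus A(h) gives 57.4040046043.
Extrapolated: 57.4040046043 / 7 = 8.2005720863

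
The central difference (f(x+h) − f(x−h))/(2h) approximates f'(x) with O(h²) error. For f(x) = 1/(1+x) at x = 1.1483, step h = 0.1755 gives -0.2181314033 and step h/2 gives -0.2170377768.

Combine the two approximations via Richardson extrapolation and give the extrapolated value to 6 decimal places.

-0.216673

Method order is 2; weight 2^2 = 4.
A(h/2) − A(h) = -0.2170377768 − (-0.2181314033) = 0.0010936265
Correction (A(h/2) − A(h))/(4 − 1) = 0.0010936265/3 = 0.0003645422
R = -0.2170377768 + 0.0003645422 = -0.2166732346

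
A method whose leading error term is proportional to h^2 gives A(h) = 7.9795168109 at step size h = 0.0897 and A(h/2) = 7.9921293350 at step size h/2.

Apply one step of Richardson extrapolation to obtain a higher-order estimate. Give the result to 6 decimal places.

Method order is 2; weight 2^2 = 4.
4·7.9921293350 = 31.9685173400; subtract 7.9795168109 → 23.9890005291
R = 23.9890005291/3 = 7.9963335097

7.996334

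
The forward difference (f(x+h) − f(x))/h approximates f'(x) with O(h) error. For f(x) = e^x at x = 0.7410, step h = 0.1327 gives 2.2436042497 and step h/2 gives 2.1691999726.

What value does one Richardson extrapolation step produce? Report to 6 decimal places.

Order 1 gives 2^r = 2 and 2^r − 1 = 1.
Top: 2(2.1691999726) − (2.2436042497) = 2.0947956955
Denominator 2 − 1 = 1.
R = 2.0947956955/1 = 2.0947956955
Correction |R − A(h/2)| = 7.440e-02; gap |A(h/2) − A(h)| = 7.440e-02.

2.094796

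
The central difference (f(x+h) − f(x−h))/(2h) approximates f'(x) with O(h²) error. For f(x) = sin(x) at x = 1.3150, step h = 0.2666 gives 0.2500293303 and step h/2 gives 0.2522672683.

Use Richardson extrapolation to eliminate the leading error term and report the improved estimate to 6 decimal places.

0.253013

r = 2: numerator weight 4, denominator 3.
4 × 0.2522672683 − 0.2500293303 = 0.7590397429
Extrapolated: 0.7590397429 / 3 = 0.2530132476
Shift from A(h/2): +0.0007459793.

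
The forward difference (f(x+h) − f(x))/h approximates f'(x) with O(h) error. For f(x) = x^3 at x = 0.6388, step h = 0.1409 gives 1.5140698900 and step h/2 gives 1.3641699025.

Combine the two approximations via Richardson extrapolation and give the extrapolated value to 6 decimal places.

With r = 1 the leading error scales as h^1, so the weight is 2^1 = 2.
2×1.3641699025 = 2.7283398050; 2.7283398050 − 1.5140698900 = 1.2142699150
Extrapolated: 1.2142699150 / 1 = 1.2142699150
Shift from A(h/2): −0.1498999875.

1.214270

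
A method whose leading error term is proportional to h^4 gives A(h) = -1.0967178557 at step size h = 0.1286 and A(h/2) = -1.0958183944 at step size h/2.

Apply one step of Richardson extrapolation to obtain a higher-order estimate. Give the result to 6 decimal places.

With r = 4 the leading error scales as h^4, so the weight is 2^4 = 16.
Numerator 16×A(h/2) − A(h) = 16×(-1.0958183944) − (-1.0967178557) = -16.4363764547
R = (-16.4363764547)/15 = -1.0957584303

-1.095758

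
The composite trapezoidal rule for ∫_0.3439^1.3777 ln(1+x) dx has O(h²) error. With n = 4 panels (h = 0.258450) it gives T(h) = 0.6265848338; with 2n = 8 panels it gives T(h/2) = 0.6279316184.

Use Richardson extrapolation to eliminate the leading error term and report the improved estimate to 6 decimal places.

Order 2 gives 2^r = 4 and 2^r − 1 = 3.
4×0.6279316184 = 2.5117264736; 2.5117264736 − 0.6265848338 = 1.8851416398
Divide by 2^2 − 1 = 3.
Result: 0.6283805466
Correction |R − A(h/2)| = 4.489e-04; gap |A(h/2) − A(h)| = 1.347e-03.

0.628381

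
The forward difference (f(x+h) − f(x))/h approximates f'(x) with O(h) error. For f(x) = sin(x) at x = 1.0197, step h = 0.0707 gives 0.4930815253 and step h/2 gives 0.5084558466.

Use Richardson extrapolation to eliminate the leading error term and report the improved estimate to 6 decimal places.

r = 1: numerator weight 2, denominator 1.
Weighted: 1.0169116932 − 0.4930815253 = 0.5238301679
(2×0.5084558466 − 0.4930815253)/(2 − 1) = 0.5238301679

0.523830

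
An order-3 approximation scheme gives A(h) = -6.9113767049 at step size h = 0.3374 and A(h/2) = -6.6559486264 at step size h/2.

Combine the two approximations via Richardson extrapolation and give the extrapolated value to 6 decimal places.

-6.619459

With r = 3 the leading error scales as h^3, so the weight is 2^3 = 8.
2^3 × A(h/2) = -53.2475890112; minus A(h) gives -46.3362123063.
Denominator 8 − 1 = 7.
(-46.3362123063) ÷ 7 = -6.6194589009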